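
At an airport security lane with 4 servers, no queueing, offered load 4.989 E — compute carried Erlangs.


B(4,4.989) = 0.397473 (Erlang-B)
Carried load = a(1 − B) = 4.989·(1 − 0.397473) = 4.989·0.602527 = 3.0060 E

Final: 3.0060 Erlangs


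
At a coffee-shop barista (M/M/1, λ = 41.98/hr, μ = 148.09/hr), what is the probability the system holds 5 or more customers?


ρ = 41.98/148.09 = 0.2835
P(N ≥ n) = ρ^n = 0.2835^5 = 0.001831

Final: 0.001831


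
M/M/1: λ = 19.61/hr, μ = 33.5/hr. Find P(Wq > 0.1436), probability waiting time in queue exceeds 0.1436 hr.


ρ = 19.61/33.5 = 0.5854
P(Wq > t) = ρ·e^{−(μ−λ)t} = 0.5854·e^{−1.9946}
= 0.5854·0.136068 = 0.079650

Final: 0.079650


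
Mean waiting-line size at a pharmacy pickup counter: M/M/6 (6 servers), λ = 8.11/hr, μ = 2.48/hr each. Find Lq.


a = λ/μ = 3.2702; ρ = a/6 = 0.5450
P₀ = 0.036954
Lq = P₀·a^c·ρ / (c!·(1−ρ)²) = 0.036954·1222.96785·0.5450/(720·0.20700)
= 0.16527

Final: 0.16527


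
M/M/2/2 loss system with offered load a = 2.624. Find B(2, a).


B(c,a) = (a^c/c!) / Σ_{k=0}^{c} a^k/k!
a^2/2! = 3.442688
Σ terms (k=0..2): 1.00000 + 2.62400 + 3.44269 = 7.066688
B = 3.442688/7.066688 = 0.487171

Final: 0.487171


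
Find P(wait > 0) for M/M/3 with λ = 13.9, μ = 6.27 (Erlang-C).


a = λ/μ = 2.2169; ρ = a/3 = 0.7390
P₀ = 0.079171 (from M/M/c formula)
C(c,a) = [a^c/(c!(1−ρ))]·P₀ = [10.89536/(6·0.2610)]·0.079171
= 6.95661·0.079171 = 0.550763

Final: 0.550763


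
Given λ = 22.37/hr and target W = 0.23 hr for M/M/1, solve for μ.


W = 1/(μ−λ) ⇒ μ − λ = 1/W = 1/0.23 = 4.3478
μ = λ + 1/W = 22.37 + 4.3478 = 26.7178 per hr

Final: 26.7178 /hr


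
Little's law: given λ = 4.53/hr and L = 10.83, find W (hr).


W = L/λ = 10.83/4.53 = 2.3907 hr

Final: 2.3907 hr


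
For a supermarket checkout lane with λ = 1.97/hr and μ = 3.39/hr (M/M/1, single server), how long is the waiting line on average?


ρ = 1.97/3.39 = 0.5811
Lq = ρ²/(1−ρ) = 0.3377/0.4189 = 0.8062

Final: 0.8062


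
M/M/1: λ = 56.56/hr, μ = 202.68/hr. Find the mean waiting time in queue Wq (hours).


ρ = 56.56/202.68 = 0.2791
Wq = ρ/(μ−λ) = 0.2791/(202.68 − 56.56) = 0.2791/146.12 = 0.001910 hr

Final: 0.001910 hr


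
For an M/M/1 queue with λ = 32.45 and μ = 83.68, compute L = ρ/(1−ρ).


ρ = λ/μ = 32.45/83.68 = 0.3878
L = ρ/(1−ρ) = 0.3878/(1 − 0.3878) = 0.3878/0.6122 = 0.6334

Final: 0.6334


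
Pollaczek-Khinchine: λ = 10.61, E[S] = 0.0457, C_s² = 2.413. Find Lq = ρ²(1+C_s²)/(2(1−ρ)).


ρ = λ·E[S] = 10.61·0.0457 = 0.4849
Lq = ρ²(1+C_s²)/(2(1−ρ)) = 0.2351·(1+2.413)/(2·0.5151)
= 0.2351·3.4130/1.0302 = 0.77886

Final: 0.77886


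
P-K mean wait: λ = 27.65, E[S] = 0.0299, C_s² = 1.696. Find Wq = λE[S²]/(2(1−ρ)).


ρ = λ·E[S] = 27.65·0.0299 = 0.8267
E[S²] = E[S]²(1+C_s²) = 0.0299²·(1+1.696) = 0.002410
Wq = λ·E[S²]/(2(1−ρ)) = 27.65·0.002410/(2·0.1733) = 0.19232 hr

Final: 0.19232 hr


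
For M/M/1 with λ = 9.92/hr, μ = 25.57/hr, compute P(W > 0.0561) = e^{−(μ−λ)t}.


W ~ Exponential(μ−λ) for M/M/1.
μ − λ = 25.57 − 9.92 = 15.6500
P(W > t) = e^{−(μ−λ)t} = e^{−0.8780} = 0.415628

Final: 0.415628


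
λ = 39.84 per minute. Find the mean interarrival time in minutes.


Mean interarrival time = 1/λ = 1/39.84 minute = 0.02510 minute
In minutes: 0.02510 × 1 = 0.02510 min

Final: 0.02510 min


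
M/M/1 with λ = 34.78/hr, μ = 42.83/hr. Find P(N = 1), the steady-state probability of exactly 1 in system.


ρ = 34.78/42.83 = 0.8120
P_n = (1−ρ)·ρ^n = (1 − 0.8120)·0.8120^1 = 0.1880·0.812048 = 0.152626

Final: 0.152626


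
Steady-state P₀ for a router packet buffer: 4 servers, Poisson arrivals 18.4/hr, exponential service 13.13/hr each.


a = λ/μ = 18.4/13.13 = 1.4014; ρ = a/c = 0.3503
Σ_{k=0}^{3} a^k/k! (terms k=0..3) = 1.00000 + 1.40137 + 0.98192 + 0.45868 = 3.84197
Tail: a^4/(4!(1−ρ)) = 3.85667/(24·0.6497) = 0.24735
P₀ = 1/(3.84197 + 0.24735) = 1/4.08932 = 0.244539

Final: 0.244539


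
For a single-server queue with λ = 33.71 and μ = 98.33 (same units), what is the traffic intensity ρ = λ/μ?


ρ = λ/μ = 33.71/98.33 = 0.3428

Final: 0.3428


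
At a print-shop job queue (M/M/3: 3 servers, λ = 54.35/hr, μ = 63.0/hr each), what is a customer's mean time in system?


a = 0.8627; ρ = 0.2876; P₀ = 0.419283
Lq = P₀·a^c·ρ/(c!(1−ρ)²) = 0.02542
Wq = Lq/λ = 0.02542/54.35 = 0.0004677 hr
W = Wq + 1/μ = 0.0004677 + 0.01587 = 0.01634 hr

Final: 0.01634 hr


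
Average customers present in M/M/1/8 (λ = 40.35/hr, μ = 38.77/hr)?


ρ = 40.35/38.77 = 1.0408
L = ρ[1 − (K+1)ρ^K + Kρ^(K+1)] / [(1−ρ)(1−ρ^(K+1))]
Numerator: 1.0408·(1 − 9·1.376518 + 8·1.432615) = 0.075207
Denominator: (-0.04075)·(-0.432615) = 0.017630
L = 0.075207/0.017630 = 4.2657

Final: 4.2657


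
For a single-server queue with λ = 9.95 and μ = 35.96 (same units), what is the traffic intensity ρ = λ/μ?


ρ = λ/μ = 9.95/35.96 = 0.2767

Final: 0.2767


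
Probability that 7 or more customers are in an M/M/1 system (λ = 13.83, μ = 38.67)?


ρ = 13.83/38.67 = 0.3576
P(N ≥ n) = ρ^n = 0.3576^7 = 0.0007484

Final: 0.0007484


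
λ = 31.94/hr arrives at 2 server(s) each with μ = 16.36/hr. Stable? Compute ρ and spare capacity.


Total capacity cμ = 2·16.36 = 32.72/hr
ρ = λ/(cμ) = 31.94/32.72 = 0.9762
Stable ⇔ ρ < 1: YES
Spare capacity = cμ − λ = 32.72 − 31.94 = 0.78/hr

Final: ρ = 0.9762; stable; margin = 0.78/hr


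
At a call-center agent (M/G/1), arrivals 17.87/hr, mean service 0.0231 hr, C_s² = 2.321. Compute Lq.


ρ = λ·E[S] = 17.87·0.0231 = 0.4128
Lq = ρ²(1+C_s²)/(2(1−ρ)) = 0.1704·(1+2.321)/(2·0.5872)
= 0.1704·3.3210/1.1744 = 0.48186

Final: 0.48186


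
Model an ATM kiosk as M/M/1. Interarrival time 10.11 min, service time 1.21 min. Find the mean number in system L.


λ = 60/10.11 = 5.9347 /hr
μ = 60/1.21 = 49.5868 /hr
ρ = λ/μ = 5.9347/49.5868 = 0.1197
L = ρ/(1−ρ) = 0.1197/0.8803 = 0.1360

Final: 0.1360


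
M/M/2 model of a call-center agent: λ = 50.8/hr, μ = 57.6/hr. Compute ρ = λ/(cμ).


ρ = λ/(cμ) = 50.8/(2·57.6) = 50.8/115.20 = 0.4410

Final: 0.4410


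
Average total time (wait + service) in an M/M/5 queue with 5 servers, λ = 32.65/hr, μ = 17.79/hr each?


a = 1.8353; ρ = 0.3671; P₀ = 0.158814
Lq = P₀·a^c·ρ/(c!(1−ρ)²) = 0.02525
Wq = Lq/λ = 0.02525/32.65 = 0.0007733 hr
W = Wq + 1/μ = 0.0007733 + 0.05621 = 0.05698 hr

Final: 0.05698 hr


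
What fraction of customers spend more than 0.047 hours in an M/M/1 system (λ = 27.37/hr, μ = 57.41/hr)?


W ~ Exponential(μ−λ) for M/M/1.
μ − λ = 57.41 − 27.37 = 30.0400
P(W > t) = e^{−(μ−λ)t} = e^{−1.4119} = 0.243685

Final: 0.243685


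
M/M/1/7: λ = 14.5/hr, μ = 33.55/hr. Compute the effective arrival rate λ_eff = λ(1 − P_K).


ρ = 0.4322; P_K = (1−ρ)ρ^7/(1−ρ^8) = 0.001601
λ_eff = λ(1 − P_K) = 14.5·(1 − 0.001601) = 14.5·0.998399 = 14.4768 /hr

Final: 14.4768 /hr


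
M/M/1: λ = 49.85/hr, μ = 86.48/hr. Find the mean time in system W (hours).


W = 1/(μ−λ) = 1/(86.48 − 49.85) = 1/36.63 = 0.02730 hr

Final: 0.02730 hr


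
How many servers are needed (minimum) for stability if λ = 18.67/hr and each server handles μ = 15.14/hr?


Stability requires cμ > λ ⇔ c > λ/μ.
λ/μ = 18.67/15.14 = 1.2332
Minimum integer c = ⌊1.2332⌋ + 1 = 2
Check: 2·15.14 = 30.28 > 18.67, while 1·15.14 = 15.14 ≤ 18.67

Final: 2 servers


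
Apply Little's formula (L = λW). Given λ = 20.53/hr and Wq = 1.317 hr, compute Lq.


Lq = λWq = 20.53·1.317 = 27.0380

Final: 27.0380


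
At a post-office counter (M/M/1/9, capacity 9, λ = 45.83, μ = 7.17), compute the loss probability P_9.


ρ = λ/μ = 45.83/7.17 = 6.3919
P_K = (1−ρ)ρ^K/(1−ρ^(K+1)) = (-5.3919·17810508.303223)/(1 − 113843179.293823)
= -96032670.990600/-113843178.293823 = 0.843552

Final: 0.843552


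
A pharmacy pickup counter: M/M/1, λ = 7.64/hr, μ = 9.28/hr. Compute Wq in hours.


ρ = 7.64/9.28 = 0.8233
Wq = ρ/(μ−λ) = 0.8233/(9.28 − 7.64) = 0.8233/1.64 = 0.5020 hr

Final: 0.5020 hr


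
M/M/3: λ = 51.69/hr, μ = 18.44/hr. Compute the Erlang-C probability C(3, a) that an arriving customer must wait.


a = λ/μ = 2.8031; ρ = a/3 = 0.9344
P₀ = 0.015704 (from M/M/c formula)
C(c,a) = [a^c/(c!(1−ρ))]·P₀ = [22.02606/(6·0.06562)]·0.015704
= 55.94498·0.015704 = 0.878575

Final: 0.878575


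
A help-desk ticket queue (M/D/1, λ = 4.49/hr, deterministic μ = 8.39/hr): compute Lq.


ρ = 4.49/8.39 = 0.5352
M/D/1: Lq = ρ²/(2(1−ρ)) = 0.2864/(2·0.4648) = 0.30806

Final: 0.30806


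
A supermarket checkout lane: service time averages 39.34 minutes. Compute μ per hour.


μ = 1/(service time) in consistent units.
1 hour = 60 min, so μ = 60/39.34 = 1.5252 per hour

Final: 1.5252 /hr


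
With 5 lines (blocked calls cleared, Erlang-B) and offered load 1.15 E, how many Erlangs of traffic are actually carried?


B(5,1.15) = 0.005314 (Erlang-B)
Carried load = a(1 − B) = 1.15·(1 − 0.005314) = 1.15·0.994686 = 1.1439 E

Final: 1.1439 Erlangs


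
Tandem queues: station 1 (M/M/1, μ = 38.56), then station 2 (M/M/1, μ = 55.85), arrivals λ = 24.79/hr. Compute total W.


Each node sees arrival rate λ = 24.79/hr (tandem ⇒ throughput preserved).
W₁ = 1/(μ₁−λ) = 1/(38.56−24.79) = 0.07262 hr
W₂ = 1/(μ₂−λ) = 1/(55.85−24.79) = 0.03220 hr
W_total = W₁ + W₂ = 0.07262 + 0.03220 = 0.10482 hr

Final: 0.10482 hr


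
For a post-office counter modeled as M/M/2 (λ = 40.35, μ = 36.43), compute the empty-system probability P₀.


a = λ/μ = 40.35/36.43 = 1.1076; ρ = a/c = 0.5538
Σ_{k=0}^{1} a^k/k! (terms k=0..1) = 1.00000 + 1.10760 = 2.10760
Tail: a^2/(2!(1−ρ)) = 1.22679/(2·0.4462) = 1.37471
P₀ = 1/(2.10760 + 1.37471) = 1/3.48231 = 0.287165

Final: 0.287165


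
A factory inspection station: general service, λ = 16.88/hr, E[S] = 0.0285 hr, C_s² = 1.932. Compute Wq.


ρ = λ·E[S] = 16.88·0.0285 = 0.4811
E[S²] = E[S]²(1+C_s²) = 0.0285²·(1+1.932) = 0.002382
Wq = λ·E[S²]/(2(1−ρ)) = 16.88·0.002382/(2·0.5189) = 0.03873 hr

Final: 0.03873 hr


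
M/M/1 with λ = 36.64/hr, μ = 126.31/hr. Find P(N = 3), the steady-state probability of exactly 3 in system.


ρ = 36.64/126.31 = 0.2901
P_n = (1−ρ)·ρ^n = (1 − 0.2901)·0.2901^3 = 0.7099·0.024409 = 0.017329

Final: 0.017329


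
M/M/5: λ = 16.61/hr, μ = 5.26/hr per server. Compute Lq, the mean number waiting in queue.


a = λ/μ = 3.1578; ρ = a/5 = 0.6316
P₀ = 0.039007
Lq = P₀·a^c·ρ / (c!·(1−ρ)²) = 0.039007·313.99262·0.6316/(120·0.13575)
= 0.47485

Final: 0.47485


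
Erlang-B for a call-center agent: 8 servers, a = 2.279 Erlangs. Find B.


B(c,a) = (a^c/c!) / Σ_{k=0}^{c} a^k/k!
a^8/8! = 0.018048
Σ terms (k=0..8): 1.00000 + 2.27900 + 2.59692 + 1.97279 + 1.12400 + 0.51232 + 0.19460 + 0.06335 + 0.01805 = 9.761032
B = 0.018048/9.761032 = 0.001849

Final: 0.001849


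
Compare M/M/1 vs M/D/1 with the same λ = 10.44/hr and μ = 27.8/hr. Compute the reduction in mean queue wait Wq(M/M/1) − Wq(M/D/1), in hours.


ρ = 10.44/27.8 = 0.3755
Wq(M/M/1) = ρ/(μ−λ) = 0.3755/17.36 = 0.02163 hr
Wq(M/D/1) = ρ/(2(μ−λ)) = 0.01082 hr
Savings = 0.02163 − 0.01082 = 0.01082 hr

Final: 0.01082 hr


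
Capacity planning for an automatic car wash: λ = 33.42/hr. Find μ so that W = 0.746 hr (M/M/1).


W = 1/(μ−λ) ⇒ μ − λ = 1/W = 1/0.746 = 1.3405
μ = λ + 1/W = 33.42 + 1.3405 = 34.7605 per hr

Final: 34.7605 /hr


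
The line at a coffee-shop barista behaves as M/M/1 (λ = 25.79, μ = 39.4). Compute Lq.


ρ = 25.79/39.4 = 0.6546
Lq = ρ²/(1−ρ) = 0.4285/0.3454 = 1.2404

Final: 1.2404


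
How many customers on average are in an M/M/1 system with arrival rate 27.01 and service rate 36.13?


ρ = λ/μ = 27.01/36.13 = 0.7476
L = ρ/(1−ρ) = 0.7476/(1 − 0.7476) = 0.7476/0.2524 = 2.9616

Final: 2.9616


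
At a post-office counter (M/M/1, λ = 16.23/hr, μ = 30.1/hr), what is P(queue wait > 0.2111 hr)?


ρ = 16.23/30.1 = 0.5392
P(Wq > t) = ρ·e^{−(μ−λ)t} = 0.5392·e^{−2.9280}
= 0.5392·0.053506 = 0.028851

Final: 0.028851


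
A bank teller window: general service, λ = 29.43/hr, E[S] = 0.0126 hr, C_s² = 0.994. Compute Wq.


ρ = λ·E[S] = 29.43·0.0126 = 0.3708
E[S²] = E[S]²(1+C_s²) = 0.0126²·(1+0.994) = 0.0003166
Wq = λ·E[S²]/(2(1−ρ)) = 29.43·0.0003166/(2·0.6292) = 0.007404 hr

Final: 0.007404 hr


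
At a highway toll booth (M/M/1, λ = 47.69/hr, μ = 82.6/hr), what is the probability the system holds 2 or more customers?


ρ = 47.69/82.6 = 0.5774
P(N ≥ n) = ρ^n = 0.5774^2 = 0.333345

Final: 0.333345


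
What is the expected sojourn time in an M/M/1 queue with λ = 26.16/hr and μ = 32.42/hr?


W = 1/(μ−λ) = 1/(32.42 − 26.16) = 1/6.26 = 0.1597 hr

Final: 0.1597 hr


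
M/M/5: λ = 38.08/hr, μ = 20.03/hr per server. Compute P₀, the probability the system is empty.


a = λ/μ = 38.08/20.03 = 1.9011; ρ = a/c = 0.3802
Σ_{k=0}^{4} a^k/k! (terms k=0..4) = 1.00000 + 1.90115 + 1.80718 + 1.14524 + 0.54432 = 6.39789
Tail: a^5/(5!(1−ρ)) = 24.83590/(120·0.6198) = 0.33394
P₀ = 1/(6.39789 + 0.33394) = 1/6.73183 = 0.148548

Final: 0.148548


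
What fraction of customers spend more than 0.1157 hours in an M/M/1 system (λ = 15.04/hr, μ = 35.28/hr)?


W ~ Exponential(μ−λ) for M/M/1.
μ − λ = 35.28 − 15.04 = 20.2400
P(W > t) = e^{−(μ−λ)t} = e^{−2.3418} = 0.096157

Final: 0.096157


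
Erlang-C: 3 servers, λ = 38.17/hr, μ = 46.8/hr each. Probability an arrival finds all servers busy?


a = λ/μ = 0.8156; ρ = a/3 = 0.2719
P₀ = 0.440067 (from M/M/c formula)
C(c,a) = [a^c/(c!(1−ρ))]·P₀ = [0.54254/(6·0.7281)]·0.440067
= 0.12418·0.440067 = 0.054649

Final: 0.054649


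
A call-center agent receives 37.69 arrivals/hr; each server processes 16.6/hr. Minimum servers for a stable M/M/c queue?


Stability requires cμ > λ ⇔ c > λ/μ.
λ/μ = 37.69/16.6 = 2.2705
Minimum integer c = ⌊2.2705⌋ + 1 = 3
Check: 3·16.6 = 49.80 > 37.69, while 2·16.6 = 33.20 ≤ 37.69

Final: 3 servers


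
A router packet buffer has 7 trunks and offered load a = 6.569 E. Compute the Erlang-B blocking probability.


B(c,a) = (a^c/c!) / Σ_{k=0}^{c} a^k/k!
a^7/7! = 104.728359
Σ terms (k=0..7): 1.00000 + 6.56900 + 21.57588 + 47.24399 + 77.58644 + 101.93306 + 111.59971 + 104.72836 = 472.236435
B = 104.728359/472.236435 = 0.221771

Final: 0.221771


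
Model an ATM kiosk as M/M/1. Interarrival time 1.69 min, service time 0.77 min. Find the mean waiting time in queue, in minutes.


λ = 60/1.69 = 35.5030 /hr
μ = 60/0.77 = 77.9221 /hr
ρ = λ/μ = 35.5030/77.9221 = 0.4556
Wq = ρ/(μ−λ) = 0.4556/(77.9221−35.5030) = 0.01074 hr
In minutes: 0.01074·60 = 0.6445 min

Final: 0.6445 min


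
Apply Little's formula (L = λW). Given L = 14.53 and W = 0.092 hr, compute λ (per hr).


λ = L/W = 14.53/0.092 = 157.9348 /hr

Final: 157.9348 /hr


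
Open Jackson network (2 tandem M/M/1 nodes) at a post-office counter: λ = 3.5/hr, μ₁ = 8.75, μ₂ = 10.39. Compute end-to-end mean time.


Each node sees arrival rate λ = 3.5/hr (tandem ⇒ throughput preserved).
W₁ = 1/(μ₁−λ) = 1/(8.75−3.5) = 0.19048 hr
W₂ = 1/(μ₂−λ) = 1/(10.39−3.5) = 0.14514 hr
W_total = W₁ + W₂ = 0.19048 + 0.14514 = 0.33561 hr

Final: 0.33561 hr


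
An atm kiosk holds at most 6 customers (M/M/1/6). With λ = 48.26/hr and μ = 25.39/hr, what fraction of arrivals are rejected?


ρ = λ/μ = 48.26/25.39 = 1.9007
P_K = (1−ρ)ρ^K/(1−ρ^(K+1)) = (-0.9007·47.157166)/(1 − 89.633905)
= -42.476739/-88.633905 = 0.479238

Final: 0.479238


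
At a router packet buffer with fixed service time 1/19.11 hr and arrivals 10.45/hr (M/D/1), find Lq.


ρ = 10.45/19.11 = 0.5468
M/D/1: Lq = ρ²/(2(1−ρ)) = 0.2990/(2·0.4532) = 0.32993

Final: 0.32993


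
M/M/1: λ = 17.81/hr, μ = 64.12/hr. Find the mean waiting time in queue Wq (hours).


ρ = 17.81/64.12 = 0.2778
Wq = ρ/(μ−λ) = 0.2778/(64.12 − 17.81) = 0.2778/46.31 = 0.005998 hr

Final: 0.005998 hr


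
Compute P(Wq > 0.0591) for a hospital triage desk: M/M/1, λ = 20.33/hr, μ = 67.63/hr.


ρ = 20.33/67.63 = 0.3006
P(Wq > t) = ρ·e^{−(μ−λ)t} = 0.3006·e^{−2.7954}
= 0.3006·0.061089 = 0.018364

Final: 0.018364


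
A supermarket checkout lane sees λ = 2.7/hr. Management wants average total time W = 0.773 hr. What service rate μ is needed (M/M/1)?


W = 1/(μ−λ) ⇒ μ − λ = 1/W = 1/0.773 = 1.2937
μ = λ + 1/W = 2.7 + 1.2937 = 3.9937 per hr

Final: 3.9937 /hr


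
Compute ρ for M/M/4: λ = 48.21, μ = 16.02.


ρ = λ/(cμ) = 48.21/(4·16.02) = 48.21/64.08 = 0.7523

Final: 0.7523


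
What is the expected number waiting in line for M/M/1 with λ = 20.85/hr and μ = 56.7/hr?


ρ = 20.85/56.7 = 0.3677
Lq = ρ²/(1−ρ) = 0.1352/0.6323 = 0.2139

Final: 0.2139


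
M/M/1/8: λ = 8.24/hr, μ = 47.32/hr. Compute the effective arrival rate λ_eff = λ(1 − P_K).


ρ = 0.1741; P_K = (1−ρ)ρ^8/(1−ρ^9) = 0.0000006982
λ_eff = λ(1 − P_K) = 8.24·(1 − 0.0000006982) = 8.24·0.999999 = 8.2400 /hr

Final: 8.2400 /hr


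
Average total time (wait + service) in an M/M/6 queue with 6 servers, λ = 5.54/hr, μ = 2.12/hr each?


a = 2.6132; ρ = 0.4355; P₀ = 0.072759
Lq = P₀·a^c·ρ/(c!(1−ρ)²) = 0.04399
Wq = Lq/λ = 0.04399/5.54 = 0.007940 hr
W = Wq + 1/μ = 0.007940 + 0.47170 = 0.47964 hr

Final: 0.47964 hr


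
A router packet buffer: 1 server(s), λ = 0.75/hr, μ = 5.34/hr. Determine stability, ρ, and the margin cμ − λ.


Total capacity cμ = 1·5.34 = 5.34/hr
ρ = λ/(cμ) = 0.75/5.34 = 0.1404
Stable ⇔ ρ < 1: YES
Spare capacity = cμ − λ = 5.34 − 0.75 = 4.59/hr

Final: ρ = 0.1404; stable; margin = 4.59/hr


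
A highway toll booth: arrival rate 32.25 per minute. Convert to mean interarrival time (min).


Mean interarrival time = 1/λ = 1/32.25 minute = 0.03101 minute
In minutes: 0.03101 × 1 = 0.03101 min

Final: 0.03101 min


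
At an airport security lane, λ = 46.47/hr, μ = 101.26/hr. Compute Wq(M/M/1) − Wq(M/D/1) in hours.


ρ = 46.47/101.26 = 0.4589
Wq(M/M/1) = ρ/(μ−λ) = 0.4589/54.79 = 0.008376 hr
Wq(M/D/1) = ρ/(2(μ−λ)) = 0.004188 hr
Savings = 0.008376 − 0.004188 = 0.004188 hr

Final: 0.004188 hr


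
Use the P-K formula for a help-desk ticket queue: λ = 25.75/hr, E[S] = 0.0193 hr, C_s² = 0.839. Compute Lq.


ρ = λ·E[S] = 25.75·0.0193 = 0.4970
Lq = ρ²(1+C_s²)/(2(1−ρ)) = 0.2470·(1+0.839)/(2·0.5030)
= 0.2470·1.8390/1.0060 = 0.45147

Final: 0.45147


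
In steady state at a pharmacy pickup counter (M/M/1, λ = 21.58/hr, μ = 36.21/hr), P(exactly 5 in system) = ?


ρ = 21.58/36.21 = 0.5960
P_n = (1−ρ)·ρ^n = (1 − 0.5960)·0.5960^5 = 0.4040·0.075182 = 0.030376

Final: 0.030376


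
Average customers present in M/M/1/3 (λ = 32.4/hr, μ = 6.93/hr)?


ρ = 32.4/6.93 = 4.6753
L = ρ[1 − (K+1)ρ^K + Kρ^(K+1)] / [(1−ρ)(1−ρ^(K+1))]
Numerator: 4.6753·(1 − 4·102.196336 + 3·477.801053) = 4795.096270
Denominator: (-3.6753)·(-476.801053) = 1752.398675
L = 4795.096270/1752.398675 = 2.7363

Final: 2.7363


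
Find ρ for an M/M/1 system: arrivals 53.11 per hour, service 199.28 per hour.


ρ = λ/μ = 53.11/199.28 = 0.2665

Final: 0.2665


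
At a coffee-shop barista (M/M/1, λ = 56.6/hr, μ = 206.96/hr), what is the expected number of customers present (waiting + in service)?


ρ = λ/μ = 56.6/206.96 = 0.2735
L = ρ/(1−ρ) = 0.2735/(1 − 0.2735) = 0.2735/0.7265 = 0.3764

Final: 0.3764


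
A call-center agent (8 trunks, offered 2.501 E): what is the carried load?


B(8,2.501) = 0.003117 (Erlang-B)
Carried load = a(1 − B) = 2.501·(1 − 0.003117) = 2.501·0.996883 = 2.4932 E

Final: 2.4932 Erlangs


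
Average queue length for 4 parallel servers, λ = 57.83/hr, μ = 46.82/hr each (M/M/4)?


a = λ/μ = 1.2352; ρ = a/4 = 0.3088
P₀ = 0.289660
Lq = P₀·a^c·ρ / (c!·(1−ρ)²) = 0.289660·2.32749·0.3088/(24·0.47777)
= 0.01816

Final: 0.01816


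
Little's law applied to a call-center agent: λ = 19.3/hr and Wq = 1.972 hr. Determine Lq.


Lq = λWq = 19.3·1.972 = 38.0596

Final: 38.0596


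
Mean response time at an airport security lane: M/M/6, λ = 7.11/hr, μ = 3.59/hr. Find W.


a = 1.9805; ρ = 0.3301; P₀ = 0.137808
Lq = P₀·a^c·ρ/(c!(1−ρ)²) = 0.008495
Wq = Lq/λ = 0.008495/7.11 = 0.001195 hr
W = Wq + 1/μ = 0.001195 + 0.27855 = 0.27975 hr

Final: 0.27975 hr


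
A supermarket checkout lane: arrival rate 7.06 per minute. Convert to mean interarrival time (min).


Mean interarrival time = 1/λ = 1/7.06 minute = 0.14164 minute
In minutes: 0.14164 × 1 = 0.1416 min

Final: 0.1416 min


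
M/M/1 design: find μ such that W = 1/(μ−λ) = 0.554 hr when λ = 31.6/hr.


W = 1/(μ−λ) ⇒ μ − λ = 1/W = 1/0.554 = 1.8051
μ = λ + 1/W = 31.6 + 1.8051 = 33.4051 per hr

Final: 33.4051 /hr


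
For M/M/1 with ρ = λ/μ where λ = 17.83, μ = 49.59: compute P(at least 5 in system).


ρ = 17.83/49.59 = 0.3595
P(N ≥ n) = ρ^n = 0.3595^5 = 0.006009

Final: 0.006009


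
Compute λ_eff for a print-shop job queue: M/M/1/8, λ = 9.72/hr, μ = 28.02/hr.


ρ = 0.3469; P_K = (1−ρ)ρ^8/(1−ρ^9) = 0.0001370
λ_eff = λ(1 − P_K) = 9.72·(1 − 0.0001370) = 9.72·0.999863 = 9.7187 /hr

Final: 9.7187 /hr


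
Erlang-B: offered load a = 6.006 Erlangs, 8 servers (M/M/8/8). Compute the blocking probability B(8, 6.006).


B(c,a) = (a^c/c!) / Σ_{k=0}^{c} a^k/k!
a^8/8! = 41.991569
Σ terms (k=0..8): 1.00000 + 6.00600 + 18.03602 + 36.10811 + 54.21632 + 65.12465 + 65.18977 + 55.93283 + 41.99157 = 343.605266
B = 41.991569/343.605266 = 0.122209

Final: 0.122209


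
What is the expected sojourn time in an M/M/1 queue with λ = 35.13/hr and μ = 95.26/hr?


W = 1/(μ−λ) = 1/(95.26 − 35.13) = 1/60.13 = 0.01663 hr

Final: 0.01663 hr


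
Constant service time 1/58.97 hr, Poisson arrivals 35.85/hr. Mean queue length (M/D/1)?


ρ = 35.85/58.97 = 0.6079
M/D/1: Lq = ρ²/(2(1−ρ)) = 0.3696/(2·0.3921) = 0.47133

Final: 0.47133


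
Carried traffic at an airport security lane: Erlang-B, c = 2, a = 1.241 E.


B(2,1.241) = 0.255739 (Erlang-B)
Carried load = a(1 − B) = 1.241·(1 − 0.255739) = 1.241·0.744261 = 0.9236 E

Final: 0.9236 Erlangs


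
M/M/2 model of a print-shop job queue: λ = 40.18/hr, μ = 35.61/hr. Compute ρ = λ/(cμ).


ρ = λ/(cμ) = 40.18/(2·35.61) = 40.18/71.22 = 0.5642

Final: 0.5642


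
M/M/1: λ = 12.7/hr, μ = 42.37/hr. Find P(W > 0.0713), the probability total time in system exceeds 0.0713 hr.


W ~ Exponential(μ−λ) for M/M/1.
μ − λ = 42.37 − 12.7 = 29.6700
P(W > t) = e^{−(μ−λ)t} = e^{−2.1155} = 0.120576

Final: 0.120576


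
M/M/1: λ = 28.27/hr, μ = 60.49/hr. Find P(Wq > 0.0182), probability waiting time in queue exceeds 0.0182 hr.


ρ = 28.27/60.49 = 0.4673
P(Wq > t) = ρ·e^{−(μ−λ)t} = 0.4673·e^{−0.5864}
= 0.4673·0.556324 = 0.259998

Final: 0.259998


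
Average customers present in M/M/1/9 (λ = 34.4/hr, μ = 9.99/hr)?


ρ = 34.4/9.99 = 3.4434
L = ρ[1 − (K+1)ρ^K + Kρ^(K+1)] / [(1−ρ)(1−ρ^(K+1))]
Numerator: 3.4434·(1 − 10·68066.996752 + 9·234384.853679) = 4919973.795454
Denominator: (-2.4434)·(-234383.853679) = 572703.690522
L = 4919973.795454/572703.690522 = 8.5908

Final: 8.5908


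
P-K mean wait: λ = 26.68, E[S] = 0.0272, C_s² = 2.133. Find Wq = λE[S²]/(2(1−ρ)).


ρ = λ·E[S] = 26.68·0.0272 = 0.7257
E[S²] = E[S]²(1+C_s²) = 0.0272²·(1+2.133) = 0.002318
Wq = λ·E[S²]/(2(1−ρ)) = 26.68·0.002318/(2·0.2743) = 0.11273 hr

Final: 0.11273 hr


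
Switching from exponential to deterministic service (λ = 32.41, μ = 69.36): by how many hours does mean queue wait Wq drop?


ρ = 32.41/69.36 = 0.4673
Wq(M/M/1) = ρ/(μ−λ) = 0.4673/36.95 = 0.01265 hr
Wq(M/D/1) = ρ/(2(μ−λ)) = 0.006323 hr
Savings = 0.01265 − 0.006323 = 0.006323 hr

Final: 0.006323 hr


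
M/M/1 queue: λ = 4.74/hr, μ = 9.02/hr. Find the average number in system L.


ρ = λ/μ = 4.74/9.02 = 0.5255
L = ρ/(1−ρ) = 0.5255/(1 − 0.5255) = 0.5255/0.4745 = 1.1075

Final: 1.1075


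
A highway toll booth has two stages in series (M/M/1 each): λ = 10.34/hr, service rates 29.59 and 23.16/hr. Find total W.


Each node sees arrival rate λ = 10.34/hr (tandem ⇒ throughput preserved).
W₁ = 1/(μ₁−λ) = 1/(29.59−10.34) = 0.05195 hr
W₂ = 1/(μ₂−λ) = 1/(23.16−10.34) = 0.07800 hr
W_total = W₁ + W₂ = 0.05195 + 0.07800 = 0.12995 hr

Final: 0.12995 hr


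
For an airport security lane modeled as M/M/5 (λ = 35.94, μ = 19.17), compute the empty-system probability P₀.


a = λ/μ = 35.94/19.17 = 1.8748; ρ = a/c = 0.3750
Σ_{k=0}^{4} a^k/k! (terms k=0..4) = 1.00000 + 1.87480 + 1.75745 + 1.09829 + 0.51477 = 6.24531
Tail: a^5/(5!(1−ρ)) = 23.16220/(120·0.6250) = 0.30881
P₀ = 1/(6.24531 + 0.30881) = 1/6.55412 = 0.152576

Final: 0.152576


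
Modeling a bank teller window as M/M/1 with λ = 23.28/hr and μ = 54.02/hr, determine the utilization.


ρ = λ/μ = 23.28/54.02 = 0.4310

Final: 0.4310


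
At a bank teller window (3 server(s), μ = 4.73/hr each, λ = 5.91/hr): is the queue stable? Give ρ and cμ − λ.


Total capacity cμ = 3·4.73 = 14.19/hr
ρ = λ/(cμ) = 5.91/14.19 = 0.4165
Stable ⇔ ρ < 1: YES
Spare capacity = cμ − λ = 14.19 − 5.91 = 8.28/hr

Final: ρ = 0.4165; stable; margin = 8.28/hr


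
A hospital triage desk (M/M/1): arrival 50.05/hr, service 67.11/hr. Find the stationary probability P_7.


ρ = 50.05/67.11 = 0.7458
P_n = (1−ρ)·ρ^n = (1 − 0.7458)·0.7458^7 = 0.2542·0.128327 = 0.032622

Final: 0.032622


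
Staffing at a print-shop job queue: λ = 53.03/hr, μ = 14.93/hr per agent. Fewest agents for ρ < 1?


Stability requires cμ > λ ⇔ c > λ/μ.
λ/μ = 53.03/14.93 = 3.5519
Minimum integer c = ⌊3.5519⌋ + 1 = 4
Check: 4·14.93 = 59.72 > 53.03, while 3·14.93 = 44.79 ≤ 53.03

Final: 4 servers


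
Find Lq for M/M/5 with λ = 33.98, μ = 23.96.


a = λ/μ = 1.4182; ρ = a/5 = 0.2836
P₀ = 0.241866
Lq = P₀·a^c·ρ / (c!·(1−ρ)²) = 0.241866·5.73697·0.2836/(120·0.51317)
= 0.006391

Final: 0.006391


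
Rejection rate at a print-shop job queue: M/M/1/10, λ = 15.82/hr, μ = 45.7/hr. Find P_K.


ρ = λ/μ = 15.82/45.7 = 0.3462
P_K = (1−ρ)ρ^K/(1−ρ^(K+1)) = (0.6538·0.00002471)/(1 − 0.000008554)
= 0.00001616/0.999991 = 0.00001616

Final: 0.00001616


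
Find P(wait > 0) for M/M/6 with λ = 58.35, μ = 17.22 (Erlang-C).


a = λ/μ = 3.3885; ρ = a/6 = 0.5648
P₀ = 0.032616 (from M/M/c formula)
C(c,a) = [a^c/(c!(1−ρ))]·P₀ = [1513.72255/(720·0.4352)]·0.032616
= 4.83031·0.032616 = 0.157544

Final: 0.157544


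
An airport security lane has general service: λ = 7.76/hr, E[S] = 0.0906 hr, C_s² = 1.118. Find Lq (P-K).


ρ = λ·E[S] = 7.76·0.0906 = 0.7031
Lq = ρ²(1+C_s²)/(2(1−ρ)) = 0.4943·(1+1.118)/(2·0.2969)
= 0.4943·2.1180/0.5939 = 1.76279

Final: 1.76279


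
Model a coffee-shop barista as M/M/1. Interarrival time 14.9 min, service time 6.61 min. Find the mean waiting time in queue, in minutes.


λ = 60/14.9 = 4.0268 /hr
μ = 60/6.61 = 9.0772 /hr
ρ = λ/μ = 4.0268/9.0772 = 0.4436
Wq = ρ/(μ−λ) = 0.4436/(9.0772−4.0268) = 0.08784 hr
In minutes: 0.08784·60 = 5.270 min

Final: 5.270 min


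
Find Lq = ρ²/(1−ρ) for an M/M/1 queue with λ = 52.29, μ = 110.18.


ρ = 52.29/110.18 = 0.4746
Lq = ρ²/(1−ρ) = 0.2252/0.5254 = 0.4287

Final: 0.4287


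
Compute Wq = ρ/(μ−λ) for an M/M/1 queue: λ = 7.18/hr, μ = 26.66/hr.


ρ = 7.18/26.66 = 0.2693
Wq = ρ/(μ−λ) = 0.2693/(26.66 − 7.18) = 0.2693/19.48 = 0.01383 hr

Final: 0.01383 hr


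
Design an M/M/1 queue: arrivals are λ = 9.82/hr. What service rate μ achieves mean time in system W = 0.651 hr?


W = 1/(μ−λ) ⇒ μ − λ = 1/W = 1/0.651 = 1.5361
μ = λ + 1/W = 9.82 + 1.5361 = 11.3561 per hr

Final: 11.3561 /hr


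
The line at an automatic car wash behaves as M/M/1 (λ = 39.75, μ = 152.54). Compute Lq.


ρ = 39.75/152.54 = 0.2606
Lq = ρ²/(1−ρ) = 0.06791/0.7394 = 0.09184

Final: 0.09184


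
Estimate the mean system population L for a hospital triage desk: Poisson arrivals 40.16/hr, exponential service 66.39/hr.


ρ = λ/μ = 40.16/66.39 = 0.6049
L = ρ/(1−ρ) = 0.6049/(1 − 0.6049) = 0.6049/0.3951 = 1.5311

Final: 1.5311


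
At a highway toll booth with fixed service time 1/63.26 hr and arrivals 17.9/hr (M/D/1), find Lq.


ρ = 17.9/63.26 = 0.2830
M/D/1: Lq = ρ²/(2(1−ρ)) = 0.08007/(2·0.7170) = 0.05583

Final: 0.05583


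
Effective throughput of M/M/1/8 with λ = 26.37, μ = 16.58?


ρ = 1.5905; P_K = (1−ρ)ρ^8/(1−ρ^9) = 0.377045
λ_eff = λ(1 − P_K) = 26.37·(1 − 0.377045) = 26.37·0.622955 = 16.4273 /hr

Final: 16.4273 /hr


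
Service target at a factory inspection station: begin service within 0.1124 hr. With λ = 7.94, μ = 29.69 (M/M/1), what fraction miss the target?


ρ = 7.94/29.69 = 0.2674
P(Wq > t) = ρ·e^{−(μ−λ)t} = 0.2674·e^{−2.4447}
= 0.2674·0.086752 = 0.023200

Final: 0.023200


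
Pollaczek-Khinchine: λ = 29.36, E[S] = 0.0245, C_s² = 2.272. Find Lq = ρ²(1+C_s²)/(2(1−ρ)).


ρ = λ·E[S] = 29.36·0.0245 = 0.7193
Lq = ρ²(1+C_s²)/(2(1−ρ)) = 0.5174·(1+2.272)/(2·0.2807)
= 0.5174·3.2720/0.5614 = 3.01589

Final: 3.01589


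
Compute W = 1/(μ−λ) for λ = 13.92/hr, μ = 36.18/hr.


W = 1/(μ−λ) = 1/(36.18 − 13.92) = 1/22.26 = 0.04492 hr

Final: 0.04492 hr


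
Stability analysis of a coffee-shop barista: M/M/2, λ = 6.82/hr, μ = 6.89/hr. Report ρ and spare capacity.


Total capacity cμ = 2·6.89 = 13.78/hr
ρ = λ/(cμ) = 6.82/13.78 = 0.4949
Stable ⇔ ρ < 1: YES
Spare capacity = cμ − λ = 13.78 − 6.82 = 6.96/hr

Final: ρ = 0.4949; stable; margin = 6.96/hr


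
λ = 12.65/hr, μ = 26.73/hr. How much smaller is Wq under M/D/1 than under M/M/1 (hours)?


ρ = 12.65/26.73 = 0.4733
Wq(M/M/1) = ρ/(μ−λ) = 0.4733/14.08 = 0.03361 hr
Wq(M/D/1) = ρ/(2(μ−λ)) = 0.01681 hr
Savings = 0.03361 − 0.01681 = 0.01681 hr

Final: 0.01681 hr


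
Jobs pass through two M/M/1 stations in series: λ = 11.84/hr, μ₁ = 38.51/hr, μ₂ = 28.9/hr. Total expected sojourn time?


Each node sees arrival rate λ = 11.84/hr (tandem ⇒ throughput preserved).
W₁ = 1/(μ₁−λ) = 1/(38.51−11.84) = 0.03750 hr
W₂ = 1/(μ₂−λ) = 1/(28.9−11.84) = 0.05862 hr
W_total = W₁ + W₂ = 0.03750 + 0.05862 = 0.09611 hr

Final: 0.09611 hr


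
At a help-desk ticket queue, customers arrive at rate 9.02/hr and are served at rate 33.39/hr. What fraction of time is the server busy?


ρ = λ/μ = 9.02/33.39 = 0.2701

Final: 0.2701


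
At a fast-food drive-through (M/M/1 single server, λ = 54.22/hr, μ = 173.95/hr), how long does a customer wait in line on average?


ρ = 54.22/173.95 = 0.3117
Wq = ρ/(μ−λ) = 0.3117/(173.95 − 54.22) = 0.3117/119.73 = 0.002603 hr

Final: 0.002603 hr


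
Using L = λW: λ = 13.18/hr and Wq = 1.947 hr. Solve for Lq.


Lq = λWq = 13.18·1.947 = 25.6615

Final: 25.6615


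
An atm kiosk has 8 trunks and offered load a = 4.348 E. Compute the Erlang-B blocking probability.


B(c,a) = (a^c/c!) / Σ_{k=0}^{c} a^k/k!
a^8/8! = 3.168077
Σ terms (k=0..8): 1.00000 + 4.34800 + 9.45255 + 13.69990 + 14.89179 + 12.94990 + 9.38436 + 5.82903 + 3.16808 = 74.723608
B = 3.168077/74.723608 = 0.042397

Final: 0.042397


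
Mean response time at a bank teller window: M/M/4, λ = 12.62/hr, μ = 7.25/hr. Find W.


a = 1.7407; ρ = 0.4352; P₀ = 0.172058
Lq = P₀·a^c·ρ/(c!(1−ρ)²) = 0.08978
Wq = Lq/λ = 0.08978/12.62 = 0.007114 hr
W = Wq + 1/μ = 0.007114 + 0.13793 = 0.14505 hr

Final: 0.14505 hr


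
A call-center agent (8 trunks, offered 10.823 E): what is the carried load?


B(8,10.823) = 0.375230 (Erlang-B)
Carried load = a(1 − B) = 10.823·(1 − 0.375230) = 10.823·0.624770 = 6.7619 E

Final: 6.7619 Erlangs


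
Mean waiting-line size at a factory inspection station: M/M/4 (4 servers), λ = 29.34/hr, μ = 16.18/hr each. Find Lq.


a = λ/μ = 1.8133; ρ = a/4 = 0.4533
P₀ = 0.159353
Lq = P₀·a^c·ρ / (c!·(1−ρ)²) = 0.159353·10.81251·0.4533/(24·0.29884)
= 0.10891

Final: 0.10891


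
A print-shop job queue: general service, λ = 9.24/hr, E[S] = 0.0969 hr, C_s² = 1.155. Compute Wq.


ρ = λ·E[S] = 9.24·0.0969 = 0.8954
E[S²] = E[S]²(1+C_s²) = 0.0969²·(1+1.155) = 0.020235
Wq = λ·E[S²]/(2(1−ρ)) = 9.24·0.020235/(2·0.1046) = 0.89335 hr

Final: 0.89335 hr


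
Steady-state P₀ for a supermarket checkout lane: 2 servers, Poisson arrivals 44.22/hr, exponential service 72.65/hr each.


a = λ/μ = 44.22/72.65 = 0.6087; ρ = a/c = 0.3043
Σ_{k=0}^{1} a^k/k! (terms k=0..1) = 1.00000 + 0.60867 = 1.60867
Tail: a^2/(2!(1−ρ)) = 0.37048/(2·0.6957) = 0.26628
P₀ = 1/(1.60867 + 0.26628) = 1/1.87495 = 0.533347

Final: 0.533347


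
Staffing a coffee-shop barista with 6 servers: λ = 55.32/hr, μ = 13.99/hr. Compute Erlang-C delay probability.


a = λ/μ = 3.9543; ρ = a/6 = 0.6590
P₀ = 0.017577 (from M/M/c formula)
C(c,a) = [a^c/(c!(1−ρ))]·P₀ = [3822.84546/(720·0.3410)]·0.017577
= 15.57233·0.017577 = 0.273713

Final: 0.273713


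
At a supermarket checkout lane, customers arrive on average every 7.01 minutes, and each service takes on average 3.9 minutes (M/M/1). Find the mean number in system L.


λ = 60/7.01 = 8.5592 /hr
μ = 60/3.9 = 15.3846 /hr
ρ = λ/μ = 8.5592/15.3846 = 0.5563
L = ρ/(1−ρ) = 0.5563/0.4437 = 1.2540

Final: 1.2540


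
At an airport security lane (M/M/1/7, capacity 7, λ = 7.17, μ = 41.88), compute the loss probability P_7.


ρ = λ/μ = 7.17/41.88 = 0.1712
P_K = (1−ρ)ρ^K/(1−ρ^(K+1)) = (0.8288·0.000004311)/(1 − 0.0000007381)
= 0.000003573/0.999999 = 0.000003573

Final: 0.000003573


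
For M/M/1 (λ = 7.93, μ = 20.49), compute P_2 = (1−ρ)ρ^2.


ρ = 7.93/20.49 = 0.3870
P_n = (1−ρ)·ρ^n = (1 − 0.3870)·0.3870^2 = 0.6130·0.149783 = 0.091814

Final: 0.091814


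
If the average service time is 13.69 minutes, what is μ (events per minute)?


μ = 1/(service time) in consistent units.
1 minute = 1 min, so μ = 1/13.69 = 0.07305 per minute

Final: 0.07305 /min


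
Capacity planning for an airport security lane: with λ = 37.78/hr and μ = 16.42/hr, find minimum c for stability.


Stability requires cμ > λ ⇔ c > λ/μ.
λ/μ = 37.78/16.42 = 2.3009
Minimum integer c = ⌊2.3009⌋ + 1 = 3
Check: 3·16.42 = 49.26 > 37.78, while 2·16.42 = 32.84 ≤ 37.78

Final: 3 servers


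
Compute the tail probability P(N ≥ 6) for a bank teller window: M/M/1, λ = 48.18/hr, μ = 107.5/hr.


ρ = 48.18/107.5 = 0.4482
P(N ≥ n) = ρ^n = 0.4482^6 = 0.008105

Final: 0.008105


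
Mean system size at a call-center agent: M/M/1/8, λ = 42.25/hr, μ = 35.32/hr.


ρ = 42.25/35.32 = 1.1962
L = ρ[1 − (K+1)ρ^K + Kρ^(K+1)] / [(1−ρ)(1−ρ^(K+1))]
Numerator: 1.1962·(1 − 9·4.192259 + 8·5.014806) = 4.052885
Denominator: (-0.1962)·(-4.014806) = 0.787730
L = 4.052885/0.787730 = 5.1450

Final: 5.1450


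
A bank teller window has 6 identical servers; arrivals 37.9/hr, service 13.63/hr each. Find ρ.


ρ = λ/(cμ) = 37.9/(6·13.63) = 37.9/81.78 = 0.4634

Final: 0.4634


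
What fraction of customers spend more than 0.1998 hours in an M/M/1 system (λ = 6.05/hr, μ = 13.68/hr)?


W ~ Exponential(μ−λ) for M/M/1.
μ − λ = 13.68 − 6.05 = 7.6300
P(W > t) = e^{−(μ−λ)t} = e^{−1.5245} = 0.217736

Final: 0.217736


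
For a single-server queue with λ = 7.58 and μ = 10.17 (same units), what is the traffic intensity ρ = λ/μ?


ρ = λ/μ = 7.58/10.17 = 0.7453

Final: 0.7453


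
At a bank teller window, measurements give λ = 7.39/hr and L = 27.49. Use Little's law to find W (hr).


W = L/λ = 27.49/7.39 = 3.7199 hr

Final: 3.7199 hr


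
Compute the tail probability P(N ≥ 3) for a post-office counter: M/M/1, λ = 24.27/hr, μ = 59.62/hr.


ρ = 24.27/59.62 = 0.4071
P(N ≥ n) = ρ^n = 0.4071^3 = 0.067458

Final: 0.067458


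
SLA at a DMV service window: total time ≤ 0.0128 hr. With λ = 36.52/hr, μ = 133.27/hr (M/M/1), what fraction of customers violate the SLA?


W ~ Exponential(μ−λ) for M/M/1.
μ − λ = 133.27 − 36.52 = 96.7500
P(W > t) = e^{−(μ−λ)t} = e^{−1.2384} = 0.289848

Final: 0.289848


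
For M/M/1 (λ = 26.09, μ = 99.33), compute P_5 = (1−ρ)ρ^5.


ρ = 26.09/99.33 = 0.2627
P_n = (1−ρ)·ρ^n = (1 − 0.2627)·0.2627^5 = 0.7373·0.001250 = 0.0009218

Final: 0.0009218


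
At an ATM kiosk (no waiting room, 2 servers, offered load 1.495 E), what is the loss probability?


B(c,a) = (a^c/c!) / Σ_{k=0}^{c} a^k/k!
a^2/2! = 1.117513
Σ terms (k=0..2): 1.00000 + 1.49500 + 1.11751 = 3.612513
B = 1.117513/3.612513 = 0.309345

Final: 0.309345


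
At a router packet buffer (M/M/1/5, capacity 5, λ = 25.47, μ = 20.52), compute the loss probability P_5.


ρ = λ/μ = 25.47/20.52 = 1.2412
P_K = (1−ρ)ρ^K/(1−ρ^(K+1)) = (-0.2412·2.946171)/(1 − 3.656870)
= -0.710699/-2.656870 = 0.267495

Final: 0.267495


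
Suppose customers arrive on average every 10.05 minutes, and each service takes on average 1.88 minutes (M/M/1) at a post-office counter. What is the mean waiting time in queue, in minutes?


λ = 60/10.05 = 5.9701 /hr
μ = 60/1.88 = 31.9149 /hr
ρ = λ/μ = 5.9701/31.9149 = 0.1871
Wq = ρ/(μ−λ) = 0.1871/(31.9149−5.9701) = 0.007210 hr
In minutes: 0.007210·60 = 0.4326 min

Final: 0.4326 min


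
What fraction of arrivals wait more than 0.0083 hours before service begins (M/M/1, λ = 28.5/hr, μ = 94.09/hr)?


ρ = 28.5/94.09 = 0.3029
P(Wq > t) = ρ·e^{−(μ−λ)t} = 0.3029·e^{−0.5444}
= 0.3029·0.580192 = 0.175741

Final: 0.175741


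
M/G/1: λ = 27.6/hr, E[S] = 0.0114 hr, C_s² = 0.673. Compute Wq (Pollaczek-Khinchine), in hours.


ρ = λ·E[S] = 27.6·0.0114 = 0.3146
E[S²] = E[S]²(1+C_s²) = 0.0114²·(1+0.673) = 0.0002174
Wq = λ·E[S²]/(2(1−ρ)) = 27.6·0.0002174/(2·0.6854) = 0.004378 hr

Final: 0.004378 hr


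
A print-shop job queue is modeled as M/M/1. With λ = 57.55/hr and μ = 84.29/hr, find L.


ρ = λ/μ = 57.55/84.29 = 0.6828
L = ρ/(1−ρ) = 0.6828/(1 − 0.6828) = 0.6828/0.3172 = 2.1522

Final: 2.1522


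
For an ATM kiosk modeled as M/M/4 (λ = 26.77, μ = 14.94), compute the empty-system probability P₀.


a = λ/μ = 26.77/14.94 = 1.7918; ρ = a/c = 0.4480
Σ_{k=0}^{3} a^k/k! (terms k=0..3) = 1.00000 + 1.79183 + 1.60533 + 0.95883 = 5.35600
Tail: a^4/(4!(1−ρ)) = 10.30840/(24·0.5520) = 0.77805
P₀ = 1/(5.35600 + 0.77805) = 1/6.13405 = 0.163024

Final: 0.163024


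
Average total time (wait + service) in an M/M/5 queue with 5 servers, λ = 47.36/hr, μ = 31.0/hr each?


a = 1.5277; ρ = 0.3055; P₀ = 0.216643
Lq = P₀·a^c·ρ/(c!(1−ρ)²) = 0.009519
Wq = Lq/λ = 0.009519/47.36 = 0.0002010 hr
W = Wq + 1/μ = 0.0002010 + 0.03226 = 0.03246 hr

Final: 0.03246 hr


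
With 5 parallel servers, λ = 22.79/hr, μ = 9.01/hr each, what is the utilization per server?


ρ = λ/(cμ) = 22.79/(5·9.01) = 22.79/45.05 = 0.5059

Final: 0.5059


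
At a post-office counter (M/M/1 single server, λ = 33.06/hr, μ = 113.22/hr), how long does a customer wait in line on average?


ρ = 33.06/113.22 = 0.2920
Wq = ρ/(μ−λ) = 0.2920/(113.22 − 33.06) = 0.2920/80.16 = 0.003643 hr

Final: 0.003643 hr
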